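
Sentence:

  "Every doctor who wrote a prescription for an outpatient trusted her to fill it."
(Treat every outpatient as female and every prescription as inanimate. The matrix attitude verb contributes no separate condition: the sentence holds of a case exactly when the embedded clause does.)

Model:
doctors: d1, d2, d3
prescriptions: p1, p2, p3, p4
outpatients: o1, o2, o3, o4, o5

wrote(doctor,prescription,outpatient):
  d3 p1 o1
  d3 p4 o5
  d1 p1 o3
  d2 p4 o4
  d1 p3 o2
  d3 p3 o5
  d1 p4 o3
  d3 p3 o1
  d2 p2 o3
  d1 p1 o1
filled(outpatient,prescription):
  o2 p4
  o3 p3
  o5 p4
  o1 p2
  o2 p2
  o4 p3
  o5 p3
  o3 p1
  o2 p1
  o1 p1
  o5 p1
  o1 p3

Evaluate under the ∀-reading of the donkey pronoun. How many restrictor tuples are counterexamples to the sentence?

4

"her" takes "an outpatient" as antecedent and "it" takes "a prescription"; both are donkey pronouns co-varying with the restrictor.
Strong reading: for every (d,p,o) with wrote(d,p,o), filled(o,p).
Restrictor triples: (d1,p1,o1)→filled(o1,p1) ✓  (d1,p1,o3)→filled(o3,p1) ✓  (d1,p3,o2)→filled(o2,p3) ✗  (d1,p4,o3)→filled(o3,p4) ✗  (d2,p2,o3)→filled(o3,p2) ✗  (d2,p4,o4)→filled(o4,p4) ✗  (d3,p1,o1)→filled(o1,p1) ✓  (d3,p3,o1)→filled(o1,p3) ✓  (d3,p3,o5)→filled(o5,p3) ✓  (d3,p4,o5)→filled(o5,p4) ✓
Counterexamples (restrictor triples failing the scope): 4.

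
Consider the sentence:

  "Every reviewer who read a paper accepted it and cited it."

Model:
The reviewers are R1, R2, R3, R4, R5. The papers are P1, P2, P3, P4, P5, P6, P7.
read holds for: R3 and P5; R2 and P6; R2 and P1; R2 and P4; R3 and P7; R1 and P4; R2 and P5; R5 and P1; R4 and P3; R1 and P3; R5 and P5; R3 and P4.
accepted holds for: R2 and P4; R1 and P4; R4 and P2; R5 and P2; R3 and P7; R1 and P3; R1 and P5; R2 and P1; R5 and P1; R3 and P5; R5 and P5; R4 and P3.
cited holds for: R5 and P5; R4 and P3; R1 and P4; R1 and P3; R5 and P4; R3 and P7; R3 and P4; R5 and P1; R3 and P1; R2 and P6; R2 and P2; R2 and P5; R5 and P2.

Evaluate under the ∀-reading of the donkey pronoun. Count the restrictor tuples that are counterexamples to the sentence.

6

"it" takes "a paper" as antecedent — a donkey pronoun bound across the clause boundary.
Strong reading: for every (r,p) with read(r,p), accepted(r,p) ∧ cited(r,p).
Restrictor pairs: (R1,P3) ✓  (R1,P4) ✓  (R2,P1) ✗  (R2,P4) ✗  (R2,P5) ✗  (R2,P6) ✗  (R3,P4) ✗  (R3,P5) ✗  (R3,P7) ✓  (R4,P3) ✓  (R5,P1) ✓  (R5,P5) ✓
Counterexamples (restrictor pairs failing the scope): 6.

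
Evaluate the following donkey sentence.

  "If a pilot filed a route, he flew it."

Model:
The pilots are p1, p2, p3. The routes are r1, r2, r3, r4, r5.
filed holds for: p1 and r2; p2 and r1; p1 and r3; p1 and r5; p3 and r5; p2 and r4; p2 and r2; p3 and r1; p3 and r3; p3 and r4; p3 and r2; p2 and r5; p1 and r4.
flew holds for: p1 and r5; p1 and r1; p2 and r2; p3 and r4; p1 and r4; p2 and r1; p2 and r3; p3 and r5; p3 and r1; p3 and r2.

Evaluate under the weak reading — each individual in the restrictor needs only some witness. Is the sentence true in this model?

True

"it" takes "a route" as antecedent — a donkey pronoun bound across the clause boundary.
Weak reading: every pilot p with some filed-route has at least one filed-route r such that flew(p,r).
Per pilot: p1:✓  p2:✓  p3:✓
Every pilot in the restrictor has a witness.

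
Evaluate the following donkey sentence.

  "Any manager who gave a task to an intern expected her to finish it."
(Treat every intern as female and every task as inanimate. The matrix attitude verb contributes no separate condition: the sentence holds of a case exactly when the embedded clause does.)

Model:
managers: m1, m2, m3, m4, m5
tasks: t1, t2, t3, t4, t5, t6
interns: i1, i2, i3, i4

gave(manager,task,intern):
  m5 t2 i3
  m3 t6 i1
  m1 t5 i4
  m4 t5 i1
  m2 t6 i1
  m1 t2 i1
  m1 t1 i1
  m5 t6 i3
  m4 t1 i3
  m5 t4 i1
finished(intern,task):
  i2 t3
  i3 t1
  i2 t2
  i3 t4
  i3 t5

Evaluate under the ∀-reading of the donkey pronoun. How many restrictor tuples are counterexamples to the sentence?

"her" takes "an intern" as antecedent and "it" takes "a task"; both are donkey pronouns co-varying with the restrictor.
Strong reading: for every (m,t,i) with gave(m,t,i), finished(i,t).
Restrictor triples: (m1,t1,i1)→finished(i1,t1) ✗  (m1,t2,i1)→finished(i1,t2) ✗  (m1,t5,i4)→finished(i4,t5) ✗  (m2,t6,i1)→finished(i1,t6) ✗  (m3,t6,i1)→finished(i1,t6) ✗  (m4,t1,i3)→finished(i3,t1) ✓  (m4,t5,i1)→finished(i1,t5) ✗  (m5,t2,i3)→finished(i3,t2) ✗  (m5,t4,i1)→finished(i1,t4) ✗  (m5,t6,i3)→finished(i3,t6) ✗
Counterexamples (restrictor triples failing the scope): 9.

9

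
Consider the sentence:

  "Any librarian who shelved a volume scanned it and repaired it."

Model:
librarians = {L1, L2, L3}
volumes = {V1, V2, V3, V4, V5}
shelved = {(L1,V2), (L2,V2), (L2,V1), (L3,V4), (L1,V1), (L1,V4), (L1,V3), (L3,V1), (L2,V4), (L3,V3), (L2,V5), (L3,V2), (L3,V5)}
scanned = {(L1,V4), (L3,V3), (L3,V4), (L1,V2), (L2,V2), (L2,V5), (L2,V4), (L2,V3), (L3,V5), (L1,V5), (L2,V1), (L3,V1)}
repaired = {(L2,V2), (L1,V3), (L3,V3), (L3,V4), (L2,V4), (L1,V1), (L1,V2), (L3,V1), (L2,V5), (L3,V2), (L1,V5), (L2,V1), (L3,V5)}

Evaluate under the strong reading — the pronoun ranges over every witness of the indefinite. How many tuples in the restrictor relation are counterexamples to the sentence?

"it" takes "a volume" as antecedent — a donkey pronoun bound across the clause boundary.
Strong reading: for every (l,v) with shelved(l,v), scanned(l,v) ∧ repaired(l,v).
Restrictor pairs: (L1,V1) ✗  (L1,V2) ✓  (L1,V3) ✗  (L1,V4) ✗  (L2,V1) ✓  (L2,V2) ✓  (L2,V4) ✓  (L2,V5) ✓  (L3,V1) ✓  (L3,V2) ✗  (L3,V3) ✓  (L3,V4) ✓  (L3,V5) ✓
Counterexamples (restrictor pairs failing the scope): 4.

4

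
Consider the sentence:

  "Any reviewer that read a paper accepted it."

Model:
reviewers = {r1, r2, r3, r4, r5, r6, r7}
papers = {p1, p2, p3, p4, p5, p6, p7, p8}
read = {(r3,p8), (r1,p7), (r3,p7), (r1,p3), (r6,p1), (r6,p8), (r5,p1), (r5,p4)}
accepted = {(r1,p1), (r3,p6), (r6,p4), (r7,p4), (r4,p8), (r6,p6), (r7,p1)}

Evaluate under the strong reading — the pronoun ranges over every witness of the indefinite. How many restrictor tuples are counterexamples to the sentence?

"it" takes "a paper" as antecedent — a donkey pronoun bound across the clause boundary.
Strong reading: for every (r,p) with read(r,p), accepted(r,p).
Restrictor pairs: (r1,p3) ✗  (r1,p7) ✗  (r3,p7) ✗  (r3,p8) ✗  (r5,p1) ✗  (r5,p4) ✗  (r6,p1) ✗  (r6,p8) ✗
Counterexamples (restrictor pairs failing the scope): 8.

8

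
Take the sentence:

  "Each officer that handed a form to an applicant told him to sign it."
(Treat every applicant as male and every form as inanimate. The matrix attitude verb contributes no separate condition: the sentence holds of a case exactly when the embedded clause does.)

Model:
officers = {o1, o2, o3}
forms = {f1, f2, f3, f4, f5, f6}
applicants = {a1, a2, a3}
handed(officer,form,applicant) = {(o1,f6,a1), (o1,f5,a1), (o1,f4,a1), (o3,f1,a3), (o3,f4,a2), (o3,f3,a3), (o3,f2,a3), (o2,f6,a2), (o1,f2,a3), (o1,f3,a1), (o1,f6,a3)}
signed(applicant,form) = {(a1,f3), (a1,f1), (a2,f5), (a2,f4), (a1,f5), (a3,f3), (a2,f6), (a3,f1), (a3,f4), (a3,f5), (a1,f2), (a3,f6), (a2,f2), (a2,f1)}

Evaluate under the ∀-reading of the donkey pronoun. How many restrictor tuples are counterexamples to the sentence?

"him" takes "an applicant" as antecedent and "it" takes "a form"; both are donkey pronouns co-varying with the restrictor.
Strong reading: for every (o,f,a) with handed(o,f,a), signed(a,f).
Restrictor triples: (o1,f2,a3)→signed(a3,f2) ✗  (o1,f3,a1)→signed(a1,f3) ✓  (o1,f4,a1)→signed(a1,f4) ✗  (o1,f5,a1)→signed(a1,f5) ✓  (o1,f6,a1)→signed(a1,f6) ✗  (o1,f6,a3)→signed(a3,f6) ✓  (o2,f6,a2)→signed(a2,f6) ✓  (o3,f1,a3)→signed(a3,f1) ✓  (o3,f2,a3)→signed(a3,f2) ✗  (o3,f3,a3)→signed(a3,f3) ✓  (o3,f4,a2)→signed(a2,f4) ✓
Counterexamples (restrictor triples failing the scope): 4.

4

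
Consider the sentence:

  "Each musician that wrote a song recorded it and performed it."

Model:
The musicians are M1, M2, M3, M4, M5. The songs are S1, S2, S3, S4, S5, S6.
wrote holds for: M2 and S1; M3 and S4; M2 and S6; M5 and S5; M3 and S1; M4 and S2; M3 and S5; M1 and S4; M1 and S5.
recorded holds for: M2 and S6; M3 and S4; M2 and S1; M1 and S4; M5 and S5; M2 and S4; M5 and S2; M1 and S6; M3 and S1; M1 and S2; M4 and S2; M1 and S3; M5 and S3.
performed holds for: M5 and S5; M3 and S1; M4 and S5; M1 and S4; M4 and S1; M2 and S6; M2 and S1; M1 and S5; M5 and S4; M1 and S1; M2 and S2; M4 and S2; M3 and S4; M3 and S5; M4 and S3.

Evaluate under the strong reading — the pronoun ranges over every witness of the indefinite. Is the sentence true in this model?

False

"it" takes "a song" as antecedent — a donkey pronoun bound across the clause boundary.
Strong reading: for every (m,s) with wrote(m,s), recorded(m,s) ∧ performed(m,s).
Restrictor pairs: (M1,S4) ✓  (M1,S5) ✗  (M2,S1) ✓  (M2,S6) ✓  (M3,S1) ✓  (M3,S4) ✓  (M3,S5) ✗  (M4,S2) ✓  (M5,S5) ✓
Counterexample: (M1,S5) is in wrote but fails the scope.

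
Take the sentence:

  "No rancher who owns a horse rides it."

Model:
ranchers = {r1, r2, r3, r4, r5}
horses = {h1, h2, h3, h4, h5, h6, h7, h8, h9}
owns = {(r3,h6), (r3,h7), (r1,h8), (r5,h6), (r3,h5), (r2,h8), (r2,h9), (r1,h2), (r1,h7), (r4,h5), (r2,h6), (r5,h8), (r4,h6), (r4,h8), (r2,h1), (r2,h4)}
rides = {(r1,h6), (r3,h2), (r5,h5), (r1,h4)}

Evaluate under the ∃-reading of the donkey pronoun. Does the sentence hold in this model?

True

"it" takes "a horse" as antecedent — a donkey pronoun bound across the clause boundary.
Truth condition: for no (r,h) with owns(r,h) does rides(r,h) hold.
Restrictor pairs — does the scope hold? (r1,h2):fails  (r1,h7):fails  (r1,h8):fails  (r2,h1):fails  (r2,h4):fails  (r2,h6):fails  (r2,h8):fails  (r2,h9):fails  (r3,h5):fails  (r3,h6):fails  (r3,h7):fails  (r4,h5):fails  (r4,h6):fails  (r4,h8):fails  (r5,h6):fails  (r5,h8):fails
Scope holds for no restrictor pair, so the sentence is true.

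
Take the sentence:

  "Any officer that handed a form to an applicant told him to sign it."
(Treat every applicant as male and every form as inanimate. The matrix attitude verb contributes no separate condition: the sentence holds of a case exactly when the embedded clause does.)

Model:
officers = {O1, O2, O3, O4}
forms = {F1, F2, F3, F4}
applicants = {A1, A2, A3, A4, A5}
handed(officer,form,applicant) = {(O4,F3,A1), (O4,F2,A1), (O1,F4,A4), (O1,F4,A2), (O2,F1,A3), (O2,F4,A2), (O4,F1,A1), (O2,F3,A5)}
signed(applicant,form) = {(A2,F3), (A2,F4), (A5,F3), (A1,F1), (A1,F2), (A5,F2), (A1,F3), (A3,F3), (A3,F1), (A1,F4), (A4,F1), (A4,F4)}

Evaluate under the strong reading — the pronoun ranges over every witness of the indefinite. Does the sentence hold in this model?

"him" takes "an applicant" as antecedent and "it" takes "a form"; both are donkey pronouns co-varying with the restrictor.
Strong reading: for every (o,f,a) with handed(o,f,a), signed(a,f).
Restrictor triples: (O1,F4,A2)→signed(A2,F4) ✓  (O1,F4,A4)→signed(A4,F4) ✓  (O2,F1,A3)→signed(A3,F1) ✓  (O2,F3,A5)→signed(A5,F3) ✓  (O2,F4,A2)→signed(A2,F4) ✓  (O4,F1,A1)→signed(A1,F1) ✓  (O4,F2,A1)→signed(A1,F2) ✓  (O4,F3,A1)→signed(A1,F3) ✓
Every restrictor triple satisfies the scope.

True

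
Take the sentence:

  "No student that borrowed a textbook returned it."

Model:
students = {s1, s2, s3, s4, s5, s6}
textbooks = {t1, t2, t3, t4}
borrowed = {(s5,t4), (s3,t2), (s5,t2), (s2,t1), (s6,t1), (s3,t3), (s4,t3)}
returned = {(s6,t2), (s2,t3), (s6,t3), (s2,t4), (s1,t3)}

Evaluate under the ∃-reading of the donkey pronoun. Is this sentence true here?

"it" takes "a textbook" as antecedent — a donkey pronoun bound across the clause boundary.
Truth condition: for no (s,t) with borrowed(s,t) does returned(s,t) hold.
Restrictor pairs — does the scope hold? (s2,t1):fails  (s3,t2):fails  (s3,t3):fails  (s4,t3):fails  (s5,t2):fails  (s5,t4):fails  (s6,t1):fails
Scope holds for no restrictor pair, so the sentence is true.

True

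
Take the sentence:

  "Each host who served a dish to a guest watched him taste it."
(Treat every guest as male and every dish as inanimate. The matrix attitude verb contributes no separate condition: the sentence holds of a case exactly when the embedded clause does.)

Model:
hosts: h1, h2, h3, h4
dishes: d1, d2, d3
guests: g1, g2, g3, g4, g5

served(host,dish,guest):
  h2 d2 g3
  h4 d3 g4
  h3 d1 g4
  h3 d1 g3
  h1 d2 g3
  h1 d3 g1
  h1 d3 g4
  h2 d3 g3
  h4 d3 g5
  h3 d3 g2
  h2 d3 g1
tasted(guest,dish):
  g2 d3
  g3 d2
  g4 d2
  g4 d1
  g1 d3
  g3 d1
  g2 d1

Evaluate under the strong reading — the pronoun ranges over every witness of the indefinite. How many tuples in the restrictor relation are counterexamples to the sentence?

"him" takes "a guest" as antecedent and "it" takes "a dish"; both are donkey pronouns co-varying with the restrictor.
Strong reading: for every (h,d,g) with served(h,d,g), tasted(g,d).
Restrictor triples: (h1,d2,g3)→tasted(g3,d2) ✓  (h1,d3,g1)→tasted(g1,d3) ✓  (h1,d3,g4)→tasted(g4,d3) ✗  (h2,d2,g3)→tasted(g3,d2) ✓  (h2,d3,g1)→tasted(g1,d3) ✓  (h2,d3,g3)→tasted(g3,d3) ✗  (h3,d1,g3)→tasted(g3,d1) ✓  (h3,d1,g4)→tasted(g4,d1) ✓  (h3,d3,g2)→tasted(g2,d3) ✓  (h4,d3,g4)→tasted(g4,d3) ✗  (h4,d3,g5)→tasted(g5,d3) ✗
Counterexamples (restrictor triples failing the scope): 4.

4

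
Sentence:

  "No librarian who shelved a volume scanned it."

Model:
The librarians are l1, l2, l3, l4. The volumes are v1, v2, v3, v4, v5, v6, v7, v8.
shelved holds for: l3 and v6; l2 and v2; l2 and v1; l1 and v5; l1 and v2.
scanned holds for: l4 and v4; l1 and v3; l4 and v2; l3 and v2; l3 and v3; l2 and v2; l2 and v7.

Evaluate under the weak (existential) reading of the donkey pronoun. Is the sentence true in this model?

"it" takes "a volume" as antecedent — a donkey pronoun bound across the clause boundary.
Truth condition: for no (l,v) with shelved(l,v) does scanned(l,v) hold.
Restrictor pairs — does the scope hold? (l1,v2):fails  (l1,v5):fails  (l2,v1):fails  (l2,v2):holds  (l3,v6):fails
Scope holds for 1 pair(s), so the sentence is false.

False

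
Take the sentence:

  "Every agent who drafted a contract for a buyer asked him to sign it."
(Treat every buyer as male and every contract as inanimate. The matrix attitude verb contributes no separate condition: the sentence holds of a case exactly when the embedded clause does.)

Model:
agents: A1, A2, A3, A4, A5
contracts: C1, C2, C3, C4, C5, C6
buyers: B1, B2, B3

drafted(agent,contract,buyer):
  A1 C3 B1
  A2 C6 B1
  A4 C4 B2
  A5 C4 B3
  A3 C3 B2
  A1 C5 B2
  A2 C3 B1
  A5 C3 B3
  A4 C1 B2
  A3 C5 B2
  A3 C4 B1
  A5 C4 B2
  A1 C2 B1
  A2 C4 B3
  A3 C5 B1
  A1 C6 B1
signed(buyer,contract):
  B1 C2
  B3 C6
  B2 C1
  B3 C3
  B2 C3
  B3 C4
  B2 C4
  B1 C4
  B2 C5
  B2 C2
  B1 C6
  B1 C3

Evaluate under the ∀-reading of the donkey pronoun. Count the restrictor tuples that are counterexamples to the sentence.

"him" takes "a buyer" as antecedent and "it" takes "a contract"; both are donkey pronouns co-varying with the restrictor.
Strong reading: for every (a,c,b) with drafted(a,c,b), signed(b,c).
Restrictor triples: (A1,C2,B1)→signed(B1,C2) ✓  (A1,C3,B1)→signed(B1,C3) ✓  (A1,C5,B2)→signed(B2,C5) ✓  (A1,C6,B1)→signed(B1,C6) ✓  (A2,C3,B1)→signed(B1,C3) ✓  (A2,C4,B3)→signed(B3,C4) ✓  (A2,C6,B1)→signed(B1,C6) ✓  (A3,C3,B2)→signed(B2,C3) ✓  (A3,C4,B1)→signed(B1,C4) ✓  (A3,C5,B1)→signed(B1,C5) ✗  (A3,C5,B2)→signed(B2,C5) ✓  (A4,C1,B2)→signed(B2,C1) ✓  (A4,C4,B2)→signed(B2,C4) ✓  (A5,C3,B3)→signed(B3,C3) ✓  (A5,C4,B2)→signed(B2,C4) ✓  (A5,C4,B3)→signed(B3,C4) ✓
Counterexamples (restrictor triples failing the scope): 1.

1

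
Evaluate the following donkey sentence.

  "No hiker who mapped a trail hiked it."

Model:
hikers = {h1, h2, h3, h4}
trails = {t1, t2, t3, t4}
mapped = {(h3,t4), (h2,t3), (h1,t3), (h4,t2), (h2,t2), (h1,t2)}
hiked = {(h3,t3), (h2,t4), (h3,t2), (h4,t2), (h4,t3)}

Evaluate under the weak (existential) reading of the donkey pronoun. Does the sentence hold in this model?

"it" takes "a trail" as antecedent — a donkey pronoun bound across the clause boundary.
Truth condition: for no (h,t) with mapped(h,t) does hiked(h,t) hold.
Restrictor pairs — does the scope hold? (h1,t2):fails  (h1,t3):fails  (h2,t2):fails  (h2,t3):fails  (h3,t4):fails  (h4,t2):holds
Scope holds for 1 pair(s), so the sentence is false.

False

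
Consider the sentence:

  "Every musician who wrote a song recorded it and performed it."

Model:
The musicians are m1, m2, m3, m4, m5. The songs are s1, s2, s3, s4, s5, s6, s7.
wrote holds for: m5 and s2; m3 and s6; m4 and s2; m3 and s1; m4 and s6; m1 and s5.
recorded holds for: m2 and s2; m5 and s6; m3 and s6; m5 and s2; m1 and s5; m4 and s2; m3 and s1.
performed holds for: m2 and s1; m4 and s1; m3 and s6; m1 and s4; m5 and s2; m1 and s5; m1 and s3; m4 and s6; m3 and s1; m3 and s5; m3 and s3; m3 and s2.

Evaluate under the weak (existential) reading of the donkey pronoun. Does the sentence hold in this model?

"it" takes "a song" as antecedent — a donkey pronoun bound across the clause boundary.
Weak reading: every musician m with some wrote-song has at least one wrote-song s such that recorded(m,s) ∧ performed(m,s).
Per musician: m1:✓  m3:✓  m4:✗  m5:✓
m4 has no witness among its wrote-songs.

False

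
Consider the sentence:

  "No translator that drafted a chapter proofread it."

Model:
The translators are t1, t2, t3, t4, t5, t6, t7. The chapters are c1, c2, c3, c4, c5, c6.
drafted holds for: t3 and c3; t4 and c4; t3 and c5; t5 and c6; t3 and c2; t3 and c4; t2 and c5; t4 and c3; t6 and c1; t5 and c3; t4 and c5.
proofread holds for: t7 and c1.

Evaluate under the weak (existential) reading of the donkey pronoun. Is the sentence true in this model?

"it" takes "a chapter" as antecedent — a donkey pronoun bound across the clause boundary.
Truth condition: for no (t,c) with drafted(t,c) does proofread(t,c) hold.
Restrictor pairs — does the scope hold? (t2,c5):fails  (t3,c2):fails  (t3,c3):fails  (t3,c4):fails  (t3,c5):fails  (t4,c3):fails  (t4,c4):fails  (t4,c5):fails  (t5,c3):fails  (t5,c6):fails  (t6,c1):fails
Scope holds for no restrictor pair, so the sentence is true.

True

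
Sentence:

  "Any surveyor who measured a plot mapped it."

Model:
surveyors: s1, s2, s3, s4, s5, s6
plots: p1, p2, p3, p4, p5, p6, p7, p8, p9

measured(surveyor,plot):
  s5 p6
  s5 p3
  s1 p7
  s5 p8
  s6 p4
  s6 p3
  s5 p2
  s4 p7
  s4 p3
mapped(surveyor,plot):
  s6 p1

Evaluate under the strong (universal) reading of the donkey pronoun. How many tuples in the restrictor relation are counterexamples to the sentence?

9

"it" takes "a plot" as antecedent — a donkey pronoun bound across the clause boundary.
Strong reading: for every (s,p) with measured(s,p), mapped(s,p).
Restrictor pairs: (s1,p7) ✗  (s4,p3) ✗  (s4,p7) ✗  (s5,p2) ✗  (s5,p3) ✗  (s5,p6) ✗  (s5,p8) ✗  (s6,p3) ✗  (s6,p4) ✗
Counterexamples (restrictor pairs failing the scope): 9.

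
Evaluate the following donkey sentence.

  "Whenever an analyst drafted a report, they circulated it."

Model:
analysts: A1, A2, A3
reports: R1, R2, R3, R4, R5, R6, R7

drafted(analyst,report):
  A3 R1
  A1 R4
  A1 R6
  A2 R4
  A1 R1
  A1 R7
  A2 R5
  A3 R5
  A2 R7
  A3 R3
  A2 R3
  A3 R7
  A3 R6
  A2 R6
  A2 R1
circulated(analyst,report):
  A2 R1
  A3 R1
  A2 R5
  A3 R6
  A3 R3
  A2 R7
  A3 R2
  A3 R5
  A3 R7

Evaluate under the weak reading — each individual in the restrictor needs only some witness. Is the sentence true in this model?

"it" takes "a report" as antecedent — a donkey pronoun bound across the clause boundary.
Weak reading: every analyst a with some drafted-report has at least one drafted-report r such that circulated(a,r).
Per analyst: A1:✗  A2:✓  A3:✓
A1 has no witness among its drafted-reports.

False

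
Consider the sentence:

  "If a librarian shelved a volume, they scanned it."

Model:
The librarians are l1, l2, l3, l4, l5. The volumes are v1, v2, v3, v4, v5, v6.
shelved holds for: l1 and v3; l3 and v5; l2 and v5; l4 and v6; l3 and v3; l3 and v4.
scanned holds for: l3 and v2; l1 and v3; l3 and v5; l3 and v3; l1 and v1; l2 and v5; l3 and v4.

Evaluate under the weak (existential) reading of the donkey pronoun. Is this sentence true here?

False

"it" takes "a volume" as antecedent — a donkey pronoun bound across the clause boundary.
Weak reading: every librarian l with some shelved-volume has at least one shelved-volume v such that scanned(l,v).
Per librarian: l1:✓  l2:✓  l3:✓  l4:✗
l4 has no witness among its shelved-volumes.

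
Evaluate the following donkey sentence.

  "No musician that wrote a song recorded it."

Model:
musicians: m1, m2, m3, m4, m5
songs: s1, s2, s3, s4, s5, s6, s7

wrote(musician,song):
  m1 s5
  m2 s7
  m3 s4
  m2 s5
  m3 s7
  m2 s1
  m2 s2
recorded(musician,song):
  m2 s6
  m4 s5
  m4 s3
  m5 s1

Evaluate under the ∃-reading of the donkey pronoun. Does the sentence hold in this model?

"it" takes "a song" as antecedent — a donkey pronoun bound across the clause boundary.
Truth condition: for no (m,s) with wrote(m,s) does recorded(m,s) hold.
Restrictor pairs — does the scope hold? (m1,s5):fails  (m2,s1):fails  (m2,s2):fails  (m2,s5):fails  (m2,s7):fails  (m3,s4):fails  (m3,s7):fails
Scope holds for no restrictor pair, so the sentence is true.

True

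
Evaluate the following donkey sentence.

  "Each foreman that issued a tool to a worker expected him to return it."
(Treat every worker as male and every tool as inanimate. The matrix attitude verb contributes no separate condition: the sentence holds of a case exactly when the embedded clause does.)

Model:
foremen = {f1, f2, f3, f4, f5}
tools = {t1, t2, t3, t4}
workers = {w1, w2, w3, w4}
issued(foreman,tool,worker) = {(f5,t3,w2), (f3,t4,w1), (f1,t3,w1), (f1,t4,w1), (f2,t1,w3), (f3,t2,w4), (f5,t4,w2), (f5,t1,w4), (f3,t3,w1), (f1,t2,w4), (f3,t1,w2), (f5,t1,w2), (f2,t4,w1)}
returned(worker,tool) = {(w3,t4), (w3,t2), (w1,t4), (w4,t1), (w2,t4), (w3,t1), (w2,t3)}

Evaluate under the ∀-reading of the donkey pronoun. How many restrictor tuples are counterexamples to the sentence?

6

"him" takes "a worker" as antecedent and "it" takes "a tool"; both are donkey pronouns co-varying with the restrictor.
Strong reading: for every (f,t,w) with issued(f,t,w), returned(w,t).
Restrictor triples: (f1,t2,w4)→returned(w4,t2) ✗  (f1,t3,w1)→returned(w1,t3) ✗  (f1,t4,w1)→returned(w1,t4) ✓  (f2,t1,w3)→returned(w3,t1) ✓  (f2,t4,w1)→returned(w1,t4) ✓  (f3,t1,w2)→returned(w2,t1) ✗  (f3,t2,w4)→returned(w4,t2) ✗  (f3,t3,w1)→returned(w1,t3) ✗  (f3,t4,w1)→returned(w1,t4) ✓  (f5,t1,w2)→returned(w2,t1) ✗  (f5,t1,w4)→returned(w4,t1) ✓  (f5,t3,w2)→returned(w2,t3) ✓  (f5,t4,w2)→returned(w2,t4) ✓
Counterexamples (restrictor triples failing the scope): 6.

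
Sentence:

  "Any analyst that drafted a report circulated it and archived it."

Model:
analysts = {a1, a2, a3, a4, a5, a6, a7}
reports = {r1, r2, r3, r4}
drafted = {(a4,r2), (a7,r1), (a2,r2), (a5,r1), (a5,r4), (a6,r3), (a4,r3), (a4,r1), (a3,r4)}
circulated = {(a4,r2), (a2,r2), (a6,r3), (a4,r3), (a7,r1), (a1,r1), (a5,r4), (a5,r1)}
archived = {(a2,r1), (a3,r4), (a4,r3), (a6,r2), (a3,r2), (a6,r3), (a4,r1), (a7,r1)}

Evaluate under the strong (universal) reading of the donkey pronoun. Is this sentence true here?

"it" takes "a report" as antecedent — a donkey pronoun bound across the clause boundary.
Strong reading: for every (a,r) with drafted(a,r), circulated(a,r) ∧ archived(a,r).
Restrictor pairs: (a2,r2) ✗  (a3,r4) ✗  (a4,r1) ✗  (a4,r2) ✗  (a4,r3) ✓  (a5,r1) ✗  (a5,r4) ✗  (a6,r3) ✓  (a7,r1) ✓
Counterexample: (a2,r2) is in drafted but fails the scope.

False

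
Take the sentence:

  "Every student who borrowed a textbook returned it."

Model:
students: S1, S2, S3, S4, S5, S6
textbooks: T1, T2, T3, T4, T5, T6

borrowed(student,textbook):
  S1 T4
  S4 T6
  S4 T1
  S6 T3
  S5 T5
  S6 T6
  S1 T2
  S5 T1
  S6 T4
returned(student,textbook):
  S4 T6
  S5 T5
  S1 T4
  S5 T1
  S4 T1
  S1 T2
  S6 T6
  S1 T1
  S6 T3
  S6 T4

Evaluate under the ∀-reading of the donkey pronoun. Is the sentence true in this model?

"it" takes "a textbook" as antecedent — a donkey pronoun bound across the clause boundary.
Strong reading: for every (s,t) with borrowed(s,t), returned(s,t).
Restrictor pairs: (S1,T2) ✓  (S1,T4) ✓  (S4,T1) ✓  (S4,T6) ✓  (S5,T1) ✓  (S5,T5) ✓  (S6,T3) ✓  (S6,T4) ✓  (S6,T6) ✓
Every restrictor pair satisfies the scope.

True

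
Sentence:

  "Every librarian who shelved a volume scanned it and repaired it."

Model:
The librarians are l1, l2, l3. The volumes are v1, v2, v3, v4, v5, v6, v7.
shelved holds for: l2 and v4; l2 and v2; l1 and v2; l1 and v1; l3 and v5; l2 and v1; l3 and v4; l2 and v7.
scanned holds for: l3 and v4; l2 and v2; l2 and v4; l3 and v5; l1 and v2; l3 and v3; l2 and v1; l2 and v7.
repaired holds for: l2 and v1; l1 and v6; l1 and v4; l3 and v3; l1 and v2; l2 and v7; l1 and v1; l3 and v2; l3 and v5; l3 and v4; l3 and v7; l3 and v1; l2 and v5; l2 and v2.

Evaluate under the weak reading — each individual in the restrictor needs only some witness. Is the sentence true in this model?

"it" takes "a volume" as antecedent — a donkey pronoun bound across the clause boundary.
Weak reading: every librarian l with some shelved-volume has at least one shelved-volume v such that scanned(l,v) ∧ repaired(l,v).
Per librarian: l1:✓  l2:✓  l3:✓
Every librarian in the restrictor has a witness.

True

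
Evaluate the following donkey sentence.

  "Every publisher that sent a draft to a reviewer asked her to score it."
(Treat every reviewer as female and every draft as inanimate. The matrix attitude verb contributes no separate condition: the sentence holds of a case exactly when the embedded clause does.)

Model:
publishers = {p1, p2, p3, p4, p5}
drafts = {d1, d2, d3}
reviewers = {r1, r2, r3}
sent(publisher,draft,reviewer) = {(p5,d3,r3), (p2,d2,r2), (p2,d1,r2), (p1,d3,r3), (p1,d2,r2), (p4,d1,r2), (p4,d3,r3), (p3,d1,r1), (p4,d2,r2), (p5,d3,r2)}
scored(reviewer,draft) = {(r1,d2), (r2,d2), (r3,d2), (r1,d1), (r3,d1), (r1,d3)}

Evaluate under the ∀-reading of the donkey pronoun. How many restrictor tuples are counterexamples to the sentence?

"her" takes "a reviewer" as antecedent and "it" takes "a draft"; both are donkey pronouns co-varying with the restrictor.
Strong reading: for every (p,d,r) with sent(p,d,r), scored(r,d).
Restrictor triples: (p1,d2,r2)→scored(r2,d2) ✓  (p1,d3,r3)→scored(r3,d3) ✗  (p2,d1,r2)→scored(r2,d1) ✗  (p2,d2,r2)→scored(r2,d2) ✓  (p3,d1,r1)→scored(r1,d1) ✓  (p4,d1,r2)→scored(r2,d1) ✗  (p4,d2,r2)→scored(r2,d2) ✓  (p4,d3,r3)→scored(r3,d3) ✗  (p5,d3,r2)→scored(r2,d3) ✗  (p5,d3,r3)→scored(r3,d3) ✗
Counterexamples (restrictor triples failing the scope): 6.

6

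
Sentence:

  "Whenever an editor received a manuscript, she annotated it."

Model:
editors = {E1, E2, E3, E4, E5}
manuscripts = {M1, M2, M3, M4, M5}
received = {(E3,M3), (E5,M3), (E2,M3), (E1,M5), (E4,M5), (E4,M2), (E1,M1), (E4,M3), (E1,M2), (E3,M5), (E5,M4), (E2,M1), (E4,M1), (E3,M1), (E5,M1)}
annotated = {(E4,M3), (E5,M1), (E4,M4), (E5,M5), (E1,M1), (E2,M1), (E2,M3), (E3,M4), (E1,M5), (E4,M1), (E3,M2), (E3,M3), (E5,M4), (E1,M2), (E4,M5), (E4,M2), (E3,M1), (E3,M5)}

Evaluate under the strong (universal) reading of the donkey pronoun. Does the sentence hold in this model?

"it" takes "a manuscript" as antecedent — a donkey pronoun bound across the clause boundary.
Strong reading: for every (e,m) with received(e,m), annotated(e,m).
Restrictor pairs: (E1,M1) ✓  (E1,M2) ✓  (E1,M5) ✓  (E2,M1) ✓  (E2,M3) ✓  (E3,M1) ✓  (E3,M3) ✓  (E3,M5) ✓  (E4,M1) ✓  (E4,M2) ✓  (E4,M3) ✓  (E4,M5) ✓  (E5,M1) ✓  (E5,M3) ✗  (E5,M4) ✓
Counterexample: (E5,M3) is in received but fails the scope.

False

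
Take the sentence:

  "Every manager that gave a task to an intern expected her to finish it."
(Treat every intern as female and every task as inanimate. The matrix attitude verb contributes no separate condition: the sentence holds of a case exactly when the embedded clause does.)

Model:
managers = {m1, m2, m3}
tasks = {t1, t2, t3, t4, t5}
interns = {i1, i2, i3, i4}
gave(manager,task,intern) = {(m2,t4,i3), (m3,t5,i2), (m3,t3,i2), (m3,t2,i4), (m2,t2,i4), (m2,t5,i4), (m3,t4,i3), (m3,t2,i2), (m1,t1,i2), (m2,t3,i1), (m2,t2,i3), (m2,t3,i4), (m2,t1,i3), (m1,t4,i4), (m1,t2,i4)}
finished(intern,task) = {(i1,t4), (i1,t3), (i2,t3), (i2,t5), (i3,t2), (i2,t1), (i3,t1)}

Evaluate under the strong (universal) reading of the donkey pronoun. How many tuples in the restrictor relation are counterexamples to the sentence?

"her" takes "an intern" as antecedent and "it" takes "a task"; both are donkey pronouns co-varying with the restrictor.
Strong reading: for every (m,t,i) with gave(m,t,i), finished(i,t).
Restrictor triples: (m1,t1,i2)→finished(i2,t1) ✓  (m1,t2,i4)→finished(i4,t2) ✗  (m1,t4,i4)→finished(i4,t4) ✗  (m2,t1,i3)→finished(i3,t1) ✓  (m2,t2,i3)→finished(i3,t2) ✓  (m2,t2,i4)→finished(i4,t2) ✗  (m2,t3,i1)→finished(i1,t3) ✓  (m2,t3,i4)→finished(i4,t3) ✗  (m2,t4,i3)→finished(i3,t4) ✗  (m2,t5,i4)→finished(i4,t5) ✗  (m3,t2,i2)→finished(i2,t2) ✗  (m3,t2,i4)→finished(i4,t2) ✗  (m3,t3,i2)→finished(i2,t3) ✓  (m3,t4,i3)→finished(i3,t4) ✗  (m3,t5,i2)→finished(i2,t5) ✓
Counterexamples (restrictor triples failing the scope): 9.

9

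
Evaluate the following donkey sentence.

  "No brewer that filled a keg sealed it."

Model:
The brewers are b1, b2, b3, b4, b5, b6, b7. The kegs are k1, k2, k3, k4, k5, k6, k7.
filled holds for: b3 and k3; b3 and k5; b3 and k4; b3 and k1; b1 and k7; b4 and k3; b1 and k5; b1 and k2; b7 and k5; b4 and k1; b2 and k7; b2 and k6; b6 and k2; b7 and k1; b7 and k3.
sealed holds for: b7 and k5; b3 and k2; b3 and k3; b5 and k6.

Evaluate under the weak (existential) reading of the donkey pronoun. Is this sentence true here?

False

"it" takes "a keg" as antecedent — a donkey pronoun bound across the clause boundary.
Truth condition: for no (b,k) with filled(b,k) does sealed(b,k) hold.
Restrictor pairs — does the scope hold? (b1,k2):fails  (b1,k5):fails  (b1,k7):fails  (b2,k6):fails  (b2,k7):fails  (b3,k1):fails  (b3,k3):holds  (b3,k4):fails  (b3,k5):fails  (b4,k1):fails  (b4,k3):fails  (b6,k2):fails  (b7,k1):fails  (b7,k3):fails  (b7,k5):holds
Scope holds for 2 pair(s), so the sentence is false.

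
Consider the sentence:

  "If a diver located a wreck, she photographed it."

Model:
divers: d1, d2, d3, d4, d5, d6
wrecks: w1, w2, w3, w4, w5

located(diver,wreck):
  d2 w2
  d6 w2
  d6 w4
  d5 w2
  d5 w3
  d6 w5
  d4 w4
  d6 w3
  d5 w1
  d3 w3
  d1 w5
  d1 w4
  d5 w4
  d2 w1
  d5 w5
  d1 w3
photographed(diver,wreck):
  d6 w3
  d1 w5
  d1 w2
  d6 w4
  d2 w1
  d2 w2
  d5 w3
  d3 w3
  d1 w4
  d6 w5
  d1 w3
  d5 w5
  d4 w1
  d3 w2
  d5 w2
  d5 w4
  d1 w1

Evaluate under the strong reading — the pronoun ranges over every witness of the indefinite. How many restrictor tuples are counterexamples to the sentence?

"it" takes "a wreck" as antecedent — a donkey pronoun bound across the clause boundary.
Strong reading: for every (d,w) with located(d,w), photographed(d,w).
Restrictor pairs: (d1,w3) ✓  (d1,w4) ✓  (d1,w5) ✓  (d2,w1) ✓  (d2,w2) ✓  (d3,w3) ✓  (d4,w4) ✗  (d5,w1) ✗  (d5,w2) ✓  (d5,w3) ✓  (d5,w4) ✓  (d5,w5) ✓  (d6,w2) ✗  (d6,w3) ✓  (d6,w4) ✓  (d6,w5) ✓
Counterexamples (restrictor pairs failing the scope): 3.

3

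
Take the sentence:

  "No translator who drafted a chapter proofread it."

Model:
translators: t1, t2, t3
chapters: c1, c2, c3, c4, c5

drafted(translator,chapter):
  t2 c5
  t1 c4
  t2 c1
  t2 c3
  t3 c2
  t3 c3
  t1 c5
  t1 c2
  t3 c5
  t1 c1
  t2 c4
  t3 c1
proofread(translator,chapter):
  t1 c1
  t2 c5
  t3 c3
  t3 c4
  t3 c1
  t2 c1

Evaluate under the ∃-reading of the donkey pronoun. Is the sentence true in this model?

False

"it" takes "a chapter" as antecedent — a donkey pronoun bound across the clause boundary.
Truth condition: for no (t,c) with drafted(t,c) does proofread(t,c) hold.
Restrictor pairs — does the scope hold? (t1,c1):holds  (t1,c2):fails  (t1,c4):fails  (t1,c5):fails  (t2,c1):holds  (t2,c3):fails  (t2,c4):fails  (t2,c5):holds  (t3,c1):holds  (t3,c2):fails  (t3,c3):holds  (t3,c5):fails
Scope holds for 5 pair(s), so the sentence is false.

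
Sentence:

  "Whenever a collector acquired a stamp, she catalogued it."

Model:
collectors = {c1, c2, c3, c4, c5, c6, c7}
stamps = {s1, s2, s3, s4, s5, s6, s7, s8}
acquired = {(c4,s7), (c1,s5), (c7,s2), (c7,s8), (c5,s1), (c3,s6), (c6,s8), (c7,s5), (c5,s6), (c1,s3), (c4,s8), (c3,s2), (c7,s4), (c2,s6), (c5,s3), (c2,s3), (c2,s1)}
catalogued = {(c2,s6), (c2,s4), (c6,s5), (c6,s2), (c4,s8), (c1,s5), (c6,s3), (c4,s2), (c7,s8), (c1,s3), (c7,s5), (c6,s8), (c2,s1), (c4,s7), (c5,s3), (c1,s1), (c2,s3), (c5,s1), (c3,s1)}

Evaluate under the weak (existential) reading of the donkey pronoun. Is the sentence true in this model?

False

"it" takes "a stamp" as antecedent — a donkey pronoun bound across the clause boundary.
Weak reading: every collector c with some acquired-stamp has at least one acquired-stamp s such that catalogued(c,s).
Per collector: c1:✓  c2:✓  c3:✗  c4:✓  c5:✓  c6:✓  c7:✓
c3 has no witness among its acquired-stamps.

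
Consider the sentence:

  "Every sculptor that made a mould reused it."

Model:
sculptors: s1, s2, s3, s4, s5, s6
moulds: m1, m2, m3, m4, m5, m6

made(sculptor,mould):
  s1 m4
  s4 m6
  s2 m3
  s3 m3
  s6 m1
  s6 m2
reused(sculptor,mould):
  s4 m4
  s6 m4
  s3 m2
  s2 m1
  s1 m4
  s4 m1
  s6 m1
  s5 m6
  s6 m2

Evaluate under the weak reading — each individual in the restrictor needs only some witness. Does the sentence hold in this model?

"it" takes "a mould" as antecedent — a donkey pronoun bound across the clause boundary.
Weak reading: every sculptor s with some made-mould has at least one made-mould m such that reused(s,m).
Per sculptor: s1:✓  s2:✗  s3:✗  s4:✗  s6:✓
s2 has no witness among its made-moulds.

False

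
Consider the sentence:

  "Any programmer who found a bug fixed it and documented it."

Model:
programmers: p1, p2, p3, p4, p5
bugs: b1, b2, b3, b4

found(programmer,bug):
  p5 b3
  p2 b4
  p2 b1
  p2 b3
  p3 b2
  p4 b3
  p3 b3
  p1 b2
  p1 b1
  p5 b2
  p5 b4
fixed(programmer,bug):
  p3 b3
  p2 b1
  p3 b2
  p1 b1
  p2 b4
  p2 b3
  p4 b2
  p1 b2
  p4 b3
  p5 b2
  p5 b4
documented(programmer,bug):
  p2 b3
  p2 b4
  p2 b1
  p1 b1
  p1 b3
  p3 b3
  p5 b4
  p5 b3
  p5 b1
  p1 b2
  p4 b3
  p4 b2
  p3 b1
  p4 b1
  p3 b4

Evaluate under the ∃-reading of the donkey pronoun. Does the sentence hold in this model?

True

"it" takes "a bug" as antecedent — a donkey pronoun bound across the clause boundary.
Weak reading: every programmer p with some found-bug has at least one found-bug b such that fixed(p,b) ∧ documented(p,b).
Per programmer: p1:✓  p2:✓  p3:✓  p4:✓  p5:✓
Every programmer in the restrictor has a witness.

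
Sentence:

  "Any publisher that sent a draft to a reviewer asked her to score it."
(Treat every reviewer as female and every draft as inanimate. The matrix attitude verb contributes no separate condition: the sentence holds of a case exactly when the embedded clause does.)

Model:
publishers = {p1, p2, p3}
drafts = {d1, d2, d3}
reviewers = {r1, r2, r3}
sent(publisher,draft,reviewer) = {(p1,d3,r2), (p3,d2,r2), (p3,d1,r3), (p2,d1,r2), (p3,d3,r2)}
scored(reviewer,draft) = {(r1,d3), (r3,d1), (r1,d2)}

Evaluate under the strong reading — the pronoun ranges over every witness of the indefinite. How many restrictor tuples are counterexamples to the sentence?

4

"her" takes "a reviewer" as antecedent and "it" takes "a draft"; both are donkey pronouns co-varying with the restrictor.
Strong reading: for every (p,d,r) with sent(p,d,r), scored(r,d).
Restrictor triples: (p1,d3,r2)→scored(r2,d3) ✗  (p2,d1,r2)→scored(r2,d1) ✗  (p3,d1,r3)→scored(r3,d1) ✓  (p3,d2,r2)→scored(r2,d2) ✗  (p3,d3,r2)→scored(r2,d3) ✗
Counterexamples (restrictor triples failing the scope): 4.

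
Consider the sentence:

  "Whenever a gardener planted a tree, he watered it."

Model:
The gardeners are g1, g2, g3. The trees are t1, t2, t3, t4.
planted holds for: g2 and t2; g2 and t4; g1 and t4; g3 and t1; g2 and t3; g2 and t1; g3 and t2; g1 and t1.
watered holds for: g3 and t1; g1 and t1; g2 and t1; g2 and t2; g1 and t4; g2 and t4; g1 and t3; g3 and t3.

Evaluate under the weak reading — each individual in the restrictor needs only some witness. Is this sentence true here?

"it" takes "a tree" as antecedent — a donkey pronoun bound across the clause boundary.
Weak reading: every gardener g with some planted-tree has at least one planted-tree t such that watered(g,t).
Per gardener: g1:✓  g2:✓  g3:✓
Every gardener in the restrictor has a witness.

True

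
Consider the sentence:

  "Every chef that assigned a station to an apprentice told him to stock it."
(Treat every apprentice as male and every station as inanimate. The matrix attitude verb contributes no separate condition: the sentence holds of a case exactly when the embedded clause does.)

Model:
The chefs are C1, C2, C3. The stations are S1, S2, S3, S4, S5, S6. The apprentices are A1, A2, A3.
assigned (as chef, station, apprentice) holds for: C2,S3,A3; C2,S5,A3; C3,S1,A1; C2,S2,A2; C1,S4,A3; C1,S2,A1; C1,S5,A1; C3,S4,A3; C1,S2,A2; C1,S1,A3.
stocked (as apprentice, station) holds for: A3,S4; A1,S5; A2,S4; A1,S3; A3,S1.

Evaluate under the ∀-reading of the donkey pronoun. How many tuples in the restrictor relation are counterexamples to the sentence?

6

"him" takes "an apprentice" as antecedent and "it" takes "a station"; both are donkey pronouns co-varying with the restrictor.
Strong reading: for every (c,s,a) with assigned(c,s,a), stocked(a,s).
Restrictor triples: (C1,S1,A3)→stocked(A3,S1) ✓  (C1,S2,A1)→stocked(A1,S2) ✗  (C1,S2,A2)→stocked(A2,S2) ✗  (C1,S4,A3)→stocked(A3,S4) ✓  (C1,S5,A1)→stocked(A1,S5) ✓  (C2,S2,A2)→stocked(A2,S2) ✗  (C2,S3,A3)→stocked(A3,S3) ✗  (C2,S5,A3)→stocked(A3,S5) ✗  (C3,S1,A1)→stocked(A1,S1) ✗  (C3,S4,A3)→stocked(A3,S4) ✓
Counterexamples (restrictor triples failing the scope): 6.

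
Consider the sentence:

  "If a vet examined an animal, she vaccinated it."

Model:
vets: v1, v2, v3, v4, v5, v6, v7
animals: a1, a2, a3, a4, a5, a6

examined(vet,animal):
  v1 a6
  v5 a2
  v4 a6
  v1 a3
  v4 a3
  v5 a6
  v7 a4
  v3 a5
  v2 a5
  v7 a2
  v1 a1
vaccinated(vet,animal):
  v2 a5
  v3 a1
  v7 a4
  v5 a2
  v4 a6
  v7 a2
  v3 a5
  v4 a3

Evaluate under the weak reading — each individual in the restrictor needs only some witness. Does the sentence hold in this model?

False

"it" takes "an animal" as antecedent — a donkey pronoun bound across the clause boundary.
Weak reading: every vet v with some examined-animal has at least one examined-animal a such that vaccinated(v,a).
Per vet: v1:✗  v2:✓  v3:✓  v4:✓  v5:✓  v7:✓
v1 has no witness among its examined-animals.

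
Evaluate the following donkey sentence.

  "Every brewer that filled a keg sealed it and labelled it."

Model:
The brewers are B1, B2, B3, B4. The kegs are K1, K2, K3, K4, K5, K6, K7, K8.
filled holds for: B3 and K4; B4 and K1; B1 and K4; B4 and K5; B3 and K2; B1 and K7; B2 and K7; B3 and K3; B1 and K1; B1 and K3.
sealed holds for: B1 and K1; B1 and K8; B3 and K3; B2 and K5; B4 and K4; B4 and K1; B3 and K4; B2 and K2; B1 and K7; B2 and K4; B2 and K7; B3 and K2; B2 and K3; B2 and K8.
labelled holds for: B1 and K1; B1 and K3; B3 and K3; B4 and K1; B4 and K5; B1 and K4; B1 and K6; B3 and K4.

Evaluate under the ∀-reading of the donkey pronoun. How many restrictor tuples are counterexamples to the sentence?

6

"it" takes "a keg" as antecedent — a donkey pronoun bound across the clause boundary.
Strong reading: for every (b,k) with filled(b,k), sealed(b,k) ∧ labelled(b,k).
Restrictor pairs: (B1,K1) ✓  (B1,K3) ✗  (B1,K4) ✗  (B1,K7) ✗  (B2,K7) ✗  (B3,K2) ✗  (B3,K3) ✓  (B3,K4) ✓  (B4,K1) ✓  (B4,K5) ✗
Counterexamples (restrictor pairs failing the scope): 6.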